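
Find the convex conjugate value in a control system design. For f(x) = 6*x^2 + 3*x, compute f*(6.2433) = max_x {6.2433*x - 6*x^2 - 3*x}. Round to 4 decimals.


f*(y) = sup_x {y*x - a*x^2 - b*x} = sup_x {(y-b)*x - a*x^2}
FOC: (y - b) - 2a*x = 0 => x* = (y - b)/(2a)
x* = (6.2433 - 3)/(2*6) = 0.2703
f*(6.2433) = (y-b)^2/(4a) = (6.2433 - 3)^2/(4*6)
= 10.519/24 = 0.4383


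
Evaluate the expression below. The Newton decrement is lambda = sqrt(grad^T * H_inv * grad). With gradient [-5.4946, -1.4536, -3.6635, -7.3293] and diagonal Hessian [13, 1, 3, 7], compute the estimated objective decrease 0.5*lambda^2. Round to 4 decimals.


Step 1: H is diagonal, so H^(-1) * g = [-0.4227, -1.4536, -1.2212, -1.047].
Step 2: g^T H^(-1) g = sum_i g_i^2 / H_ii
  = (-5.4946)^2/13 + (-1.4536)^2/1 + (-3.6635)^2/3 + (-7.3293)^2/7
  = 2.3224 + 2.113 + 4.4737 + 7.6741 = 16.5831
Step 3: Objective decrease = 0.5 * g^T H^(-1) g = 8.2916


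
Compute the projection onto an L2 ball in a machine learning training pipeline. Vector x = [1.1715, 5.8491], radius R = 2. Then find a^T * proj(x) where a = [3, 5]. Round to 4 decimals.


Step 1: Compute ||x|| (intermediates to 6 decimals).
||x|| = sqrt(1.1715^2 + 5.8491^2) = 5.965265
Step 2: Project.
Since ||x|| > R, scale = R/||x|| = 2/5.965265 = 0.335274, proj(x) = scale * x
proj(x) = [0.392773, 1.961051]
Step 3: Dot product.
a^T * proj(x) = 3*0.392773 + 5*1.961051 = 10.9836


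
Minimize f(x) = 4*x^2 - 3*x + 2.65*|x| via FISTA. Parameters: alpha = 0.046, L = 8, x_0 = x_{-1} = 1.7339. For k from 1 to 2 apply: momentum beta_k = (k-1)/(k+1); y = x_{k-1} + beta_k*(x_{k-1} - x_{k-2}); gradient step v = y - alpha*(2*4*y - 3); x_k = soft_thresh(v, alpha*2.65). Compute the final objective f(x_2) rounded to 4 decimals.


FISTA on f(x) = 4*x^2 - 3*x + 2.65*|x|
L = 8, alpha = 0.046
Iteration 1: beta = 0.0, y = 1.7339 + 0.0*(1.7339 - 1.7339) = 1.7339
  grad(y) = 10.8712, v = y - alpha*grad = 1.2338
  prox(v) = soft_thresh(1.2338, 0.1219) = 1.1119
Iteration 2: beta = 0.3333, y = 1.1119 + 0.3333*(1.1119 - 1.7339) = 0.9046
  grad(y) = 4.2368, v = y - alpha*grad = 0.7097
  prox(v) = soft_thresh(0.7097, 0.1219) = 0.5878
f(x_2) = 4*0.5878^2 - 3*0.5878 + 2.65*|0.5878| = 1.1763


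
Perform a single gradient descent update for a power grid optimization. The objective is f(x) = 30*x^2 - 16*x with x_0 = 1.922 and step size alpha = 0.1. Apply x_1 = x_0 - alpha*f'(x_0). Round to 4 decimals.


We compute the gradient at x_0 and apply the update.
f'(x) = 60*x - 16
f'(1.922) = 60*1.922 - 16 = 99.32
x_1 = 1.922 - 0.1*99.32 = -8.01


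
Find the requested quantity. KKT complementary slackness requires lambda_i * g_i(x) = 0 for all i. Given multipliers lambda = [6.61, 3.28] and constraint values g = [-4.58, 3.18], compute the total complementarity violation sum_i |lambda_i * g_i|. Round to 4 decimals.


KKT complementary slackness check:
lambda_1 * g_1 = 6.61 * -4.58 = -30.2738
lambda_2 * g_2 = 3.28 * 3.18 = 10.4304
Total violation = 30.2738 + 10.4304 = 40.7042


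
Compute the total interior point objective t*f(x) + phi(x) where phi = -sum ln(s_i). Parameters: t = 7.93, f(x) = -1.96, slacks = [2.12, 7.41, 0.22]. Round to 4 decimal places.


Step 1: Compute log-barrier.
ln values: [0.7514, 2.0028, -1.5141]
phi = -(0.7514 + 2.0028 - 1.5141) = -1.2401
Step 2: Compute augmented objective.
t*f(x) = 7.93*-1.96 = -15.5428
Total = -15.5428 - 1.2401 = -16.7829


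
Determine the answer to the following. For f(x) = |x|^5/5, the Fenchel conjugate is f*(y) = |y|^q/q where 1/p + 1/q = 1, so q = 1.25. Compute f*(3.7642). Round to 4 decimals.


The conjugate exponent q satisfies 1/p + 1/q = 1.
p = 5, so q = 5/(5 - 1) = 1.25
|y|^q = 3.7642^1.25 = 5.2431
f*(3.7642) = 5.2431 / 1.25 = 4.1945


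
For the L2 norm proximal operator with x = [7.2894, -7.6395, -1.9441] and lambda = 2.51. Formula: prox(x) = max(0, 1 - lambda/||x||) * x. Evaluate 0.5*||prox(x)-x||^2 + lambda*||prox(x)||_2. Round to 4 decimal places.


Step 1: Compute ||x||.
||x|| = 10.7367
Step 2: Compute scaling factor.
scale = max(0, 1 - 2.51/10.7367) = 0.7662
Step 3: prox(x) = [5.5853, -5.8536, -1.4896]
||prox(x)|| = 8.2267
Step 4: Proximal objective.
0.5*||prox-x||^2 = 3.1501
lambda*||prox|| = 20.649
Total = 23.7991


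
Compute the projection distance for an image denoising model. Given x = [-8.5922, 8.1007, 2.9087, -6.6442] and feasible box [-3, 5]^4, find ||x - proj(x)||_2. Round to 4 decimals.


Project each component onto [-3, 5].
clip(-8.5922) = -3.0, clip(8.1007) = 5.0, clip(2.9087) = 2.9087, clip(-6.6442) = -3.0
Projection = [-3.0, 5.0, 2.9087, -3.0]
Squared diffs: [31.2727, 9.6143, 0.0, 13.2802]
Distance = sqrt(54.1672) = 7.3598


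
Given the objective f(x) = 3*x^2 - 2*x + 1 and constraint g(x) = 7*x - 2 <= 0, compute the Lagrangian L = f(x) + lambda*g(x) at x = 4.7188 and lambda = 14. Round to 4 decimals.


Step 1: Evaluate f(x).
f(4.7188) = 3*4.7188^2 - 2*4.7188 + 1 = 58.3636
Step 2: Evaluate g(x).
g(4.7188) = 7*4.7188 - 2 = 31.0316
Step 3: Compute Lagrangian.
L = 58.3636 + 14*31.0316 = 492.806


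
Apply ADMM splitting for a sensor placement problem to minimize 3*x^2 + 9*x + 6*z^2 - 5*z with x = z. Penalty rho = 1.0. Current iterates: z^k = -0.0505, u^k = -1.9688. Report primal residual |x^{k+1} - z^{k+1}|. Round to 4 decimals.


ADMM iteration with rho = 1.0, z^k = -0.0505, u^k = -1.9688
Step 1: x-update.
Minimize 3*x^2 + 9*x + (1.0/2)*(x + 0.0505 - 1.9688)^2
FOC: (2*3 + 1.0)*x = -9 + 1.0*(-0.0505 + 1.9688)
x^{k+1} = -1.0117
Step 2: z-update.
Minimize 6*z^2 - 5*z + (1.0/2)*(-1.0117 - z - 1.9688)^2
FOC: (2*6 + 1.0)*z = 5 + 1.0*(-1.0117 - 1.9688)
z^{k+1} = 0.1553
Step 3: u-update.
u^{k+1} = -1.9688 - 1.0117 - 0.1553 = -3.1358
Step 4: Primal residual = |-1.0117 - 0.1553| = 1.167


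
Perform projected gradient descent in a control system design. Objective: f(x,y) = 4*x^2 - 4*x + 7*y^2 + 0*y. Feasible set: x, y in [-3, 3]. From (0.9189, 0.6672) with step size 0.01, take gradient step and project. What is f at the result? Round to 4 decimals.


Step 1: Compute gradient at (0.9189, 0.6672).
grad_x = 2*4*0.9189 - 4 = 3.3512
grad_y = 2*7*0.6672 + 0 = 9.3408
Step 2: Gradient step.
x_raw = 0.9189 - 0.01*3.3512 = 0.8854
y_raw = 0.6672 - 0.01*9.3408 = 0.5738
Step 3: Project onto [-3, 3].
x_proj = clip(0.8854) = 0.8854
y_proj = clip(0.5738) = 0.5738
Step 4: Evaluate f.
f(0.8854, 0.5738) = 1.8988


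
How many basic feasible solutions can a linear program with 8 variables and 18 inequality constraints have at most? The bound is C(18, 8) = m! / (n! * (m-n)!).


Each vertex corresponds to some choice of n active constraints out of m, so the number of vertices is at most C(m, n) = m! / (n!(m-n)!).
m = 18, n = 8
Numerator: 18 * 17 * 16 * 15 * 14 * 13 * 12 * 11
Denominator: 8! = 40320
C(18, 8) = 43758


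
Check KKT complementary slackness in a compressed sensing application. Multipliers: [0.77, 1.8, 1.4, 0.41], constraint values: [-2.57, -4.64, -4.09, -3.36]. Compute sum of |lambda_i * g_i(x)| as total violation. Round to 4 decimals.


KKT complementary slackness check:
lambda_1 * g_1 = 0.77 * -2.57 = -1.9789
lambda_2 * g_2 = 1.8 * -4.64 = -8.352
lambda_3 * g_3 = 1.4 * -4.09 = -5.726
lambda_4 * g_4 = 0.41 * -3.36 = -1.3776
Total violation = 1.9789 + 8.352 + 5.726 + 1.3776 = 17.4345


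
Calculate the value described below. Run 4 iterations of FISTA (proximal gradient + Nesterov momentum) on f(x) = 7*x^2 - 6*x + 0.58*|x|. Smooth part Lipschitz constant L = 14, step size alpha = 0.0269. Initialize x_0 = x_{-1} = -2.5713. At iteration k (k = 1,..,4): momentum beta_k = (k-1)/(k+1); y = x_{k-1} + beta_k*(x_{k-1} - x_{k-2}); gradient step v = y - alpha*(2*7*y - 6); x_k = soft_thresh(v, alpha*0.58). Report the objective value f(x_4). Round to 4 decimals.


FISTA on f(x) = 7*x^2 - 6*x + 0.58*|x|
L = 14, alpha = 0.0269
Iteration 1: beta = 0.0, y = -2.5713 + 0.0*(-2.5713 + 2.5713) = -2.5713
  grad(y) = -41.9982, v = y - alpha*grad = -1.4415
  prox(v) = soft_thresh(-1.4415, 0.0156) = -1.4259
Iteration 2: beta = 0.3333, y = -1.4259 + 0.3333*(-1.4259 + 2.5713) = -1.0442
  grad(y) = -20.6183, v = y - alpha*grad = -0.4895
  prox(v) = soft_thresh(-0.4895, 0.0156) = -0.4739
Iteration 3: beta = 0.5, y = -0.4739 + 0.5*(-0.4739 + 1.4259) = 0.0021
  grad(y) = -5.9709, v = y - alpha*grad = 0.1627
  prox(v) = soft_thresh(0.1627, 0.0156) = 0.1471
Iteration 4: beta = 0.6, y = 0.1471 + 0.6*(0.1471 + 0.4739) = 0.5197
  grad(y) = 1.2759, v = y - alpha*grad = 0.4854
  prox(v) = soft_thresh(0.4854, 0.0156) = 0.4698
f(x_4) = 7*0.4698^2 - 6*0.4698 + 0.58*|0.4698| = -1.0013


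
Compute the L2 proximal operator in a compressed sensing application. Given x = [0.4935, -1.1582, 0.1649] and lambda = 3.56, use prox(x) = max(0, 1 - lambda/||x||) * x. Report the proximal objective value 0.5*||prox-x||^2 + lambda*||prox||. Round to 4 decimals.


Step 1: Compute ||x||.
||x|| = 1.2697
Step 2: Compute scaling factor.
scale = max(0, 1 - 3.56/1.2697) = 0.0
Step 3: prox(x) = [0.0, -0.0, 0.0]
||prox(x)|| = 0.0
Step 4: Proximal objective.
0.5*||prox-x||^2 = 0.8061
lambda*||prox|| = 0.0
Total = 0.8061


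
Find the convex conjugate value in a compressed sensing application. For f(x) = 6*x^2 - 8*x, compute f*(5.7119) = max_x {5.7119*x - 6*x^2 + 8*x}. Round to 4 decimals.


f*(y) = sup_x {y*x - a*x^2 - b*x} = sup_x {(y-b)*x - a*x^2}
FOC: (y - b) - 2a*x = 0 => x* = (y - b)/(2a)
x* = (5.7119 + 8)/(2*6) = 1.1427
f*(5.7119) = (y-b)^2/(4a) = (5.7119 + 8)^2/(4*6)
= 188.0162/24 = 7.834


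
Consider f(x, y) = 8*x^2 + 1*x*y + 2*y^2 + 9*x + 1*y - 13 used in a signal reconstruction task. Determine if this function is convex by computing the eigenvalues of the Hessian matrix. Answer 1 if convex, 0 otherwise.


The Hessian of f(x,y) = 8*x^2 + 1*x*y + 2*y^2 + 9*x + 1*y - 13 is:
H = [[16, 1], [1, 4]]
Trace = 16 + 4 = 20
Determinant = 16*4 - (1)^2 = 63
Discriminant = (20)^2 - 4*63 = 148.0
Eigenvalues: lambda_1 = 3.9172, lambda_2 = 16.0828
The function is convex.

1


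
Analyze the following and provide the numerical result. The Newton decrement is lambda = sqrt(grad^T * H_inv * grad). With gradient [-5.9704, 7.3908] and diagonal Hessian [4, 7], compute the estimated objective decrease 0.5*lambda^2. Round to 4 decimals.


Step 1: H is diagonal, so H^(-1) * g = [-1.4926, 1.0558].
Step 2: g^T H^(-1) g = sum_i g_i^2 / H_ii
  = (-5.9704)^2/4 + (7.3908)^2/7
  = 8.9114 + 7.8034 = 16.7148
Step 3: Objective decrease = 0.5 * g^T H^(-1) g = 8.3574


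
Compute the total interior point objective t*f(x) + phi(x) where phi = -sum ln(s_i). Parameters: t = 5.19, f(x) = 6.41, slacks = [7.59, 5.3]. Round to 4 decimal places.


Step 1: Compute log-barrier.
ln values: [2.0268, 1.6677]
phi = -(2.0268 + 1.6677) = -3.6945
Step 2: Compute augmented objective.
t*f(x) = 5.19*6.41 = 33.2679
Total = 33.2679 - 3.6945 = 29.5734


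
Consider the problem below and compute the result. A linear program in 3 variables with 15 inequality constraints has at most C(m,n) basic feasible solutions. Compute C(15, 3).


Each vertex corresponds to some choice of n active constraints out of m, so the number of vertices is at most C(m, n) = m! / (n!(m-n)!).
m = 15, n = 3
Numerator: 15 * 14 * 13
Denominator: 3! = 6
C(15, 3) = 455


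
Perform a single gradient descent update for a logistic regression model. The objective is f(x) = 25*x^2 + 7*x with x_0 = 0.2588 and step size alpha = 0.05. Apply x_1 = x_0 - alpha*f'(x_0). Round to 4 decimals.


We compute the gradient at x_0 and apply the update.
f'(x) = 50*x + 7
f'(0.2588) = 50*0.2588 + 7 = 19.94
x_1 = 0.2588 - 0.05*19.94 = -0.7382


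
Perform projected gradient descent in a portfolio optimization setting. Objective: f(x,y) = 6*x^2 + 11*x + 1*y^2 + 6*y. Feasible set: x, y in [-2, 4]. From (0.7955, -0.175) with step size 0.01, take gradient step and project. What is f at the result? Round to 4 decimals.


Step 1: Compute gradient at (0.7955, -0.175).
grad_x = 2*6*0.7955 + 11 = 20.546
grad_y = 2*1*-0.175 + 6 = 5.65
Step 2: Gradient step.
x_raw = 0.7955 - 0.01*20.546 = 0.59
y_raw = -0.175 - 0.01*5.65 = -0.2315
Step 3: Project onto [-2, 4].
x_proj = clip(0.59) = 0.59
y_proj = clip(-0.2315) = -0.2315
Step 4: Evaluate f.
f(0.59, -0.2315) = 7.2439


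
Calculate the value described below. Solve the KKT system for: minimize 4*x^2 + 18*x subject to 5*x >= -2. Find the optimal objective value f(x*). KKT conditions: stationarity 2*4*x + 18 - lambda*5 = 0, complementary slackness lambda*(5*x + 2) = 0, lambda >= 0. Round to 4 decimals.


Step 1: Try lambda = 0 (constraint inactive).
x_unc = -18/(2*4) = -2.25
Check: 5*-2.25 = -11.25 < -2 -- violated!
Step 2: Constraint must be active: 5*x = -2
x* = -2/5 = -0.4
lambda = (2*4*(-0.4) + 18)/5 = 2.96
Step 3: Compute optimal value.
f(x*) = 4*(-0.4)^2 + 18*(-0.4) = -6.56


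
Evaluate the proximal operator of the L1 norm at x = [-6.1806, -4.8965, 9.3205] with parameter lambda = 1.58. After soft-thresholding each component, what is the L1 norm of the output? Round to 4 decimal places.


Soft-thresholding with lambda = 1.58:
prox(-6.1806) = sign(-6.1806)*max(|-6.1806| - 1.58, 0) = -4.6006
prox(-4.8965) = sign(-4.8965)*max(|-4.8965| - 1.58, 0) = -3.3165
prox(9.3205) = sign(9.3205)*max(|9.3205| - 1.58, 0) = 7.7405
prox(x) = [-4.6006, -3.3165, 7.7405]
||prox(x)||_1 = 4.6006 + 3.3165 + 7.7405 = 15.6576


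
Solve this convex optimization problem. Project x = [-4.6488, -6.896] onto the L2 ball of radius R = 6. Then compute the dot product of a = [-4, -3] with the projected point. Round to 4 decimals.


Step 1: Compute ||x|| (intermediates to 6 decimals).
||x|| = sqrt((-4.6488)^2 + (-6.896)^2) = 8.316619
Step 2: Project.
Since ||x|| > R, scale = R/||x|| = 6/8.316619 = 0.721447, proj(x) = scale * x
proj(x) = [-3.353863, -4.975099]
Step 3: Dot product.
a^T * proj(x) = -4*(-3.353863) - 3*(-4.975099) = 28.3407


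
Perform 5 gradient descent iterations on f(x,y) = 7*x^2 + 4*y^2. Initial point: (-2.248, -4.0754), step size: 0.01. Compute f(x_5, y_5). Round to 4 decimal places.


Gradient descent on f(x,y) = 7*x^2 + 4*y^2.
Starting point: (-2.248, -4.0754), alpha = 0.01
Step 1: grad_x = 2*7*-2.248 = -31.472, grad_y = 2*4*-4.0754 = -32.6032
  x_1 = -2.248 - 0.01*-31.472 = -1.9333
  y_1 = -4.0754 - 0.01*-32.6032 = -3.7494
Step 2: grad_x = 2*7*-1.9333 = -27.0659, grad_y = 2*4*-3.7494 = -29.9949
  x_2 = -1.9333 - 0.01*-27.0659 = -1.6626
  y_2 = -3.7494 - 0.01*-29.9949 = -3.4494
Step 3: grad_x = 2*7*-1.6626 = -23.2767, grad_y = 2*4*-3.4494 = -27.5953
  x_3 = -1.6626 - 0.01*-23.2767 = -1.4299
  y_3 = -3.4494 - 0.01*-27.5953 = -3.1735
Step 4: grad_x = 2*7*-1.4299 = -20.018, grad_y = 2*4*-3.1735 = -25.3877
  x_4 = -1.4299 - 0.01*-20.018 = -1.2297
  y_4 = -3.1735 - 0.01*-25.3877 = -2.9196
Step 5: grad_x = 2*7*-1.2297 = -17.2154, grad_y = 2*4*-2.9196 = -23.3567
  x_5 = -1.2297 - 0.01*-17.2154 = -1.0575
  y_5 = -2.9196 - 0.01*-23.3567 = -2.686
f(-1.0575, -2.686) = 7*(-1.0575)^2 + 4*(-2.686)^2 = 36.6873


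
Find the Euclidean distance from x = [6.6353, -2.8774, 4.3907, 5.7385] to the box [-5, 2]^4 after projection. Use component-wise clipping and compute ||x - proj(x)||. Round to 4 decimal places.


Project each component onto [-5, 2].
clip(6.6353) = 2.0, clip(-2.8774) = -2.8774, clip(4.3907) = 2.0, clip(5.7385) = 2.0
Projection = [2.0, -2.8774, 2.0, 2.0]
Squared diffs: [21.486, 0.0, 5.7154, 13.9764]
Distance = sqrt(41.1778) = 6.417


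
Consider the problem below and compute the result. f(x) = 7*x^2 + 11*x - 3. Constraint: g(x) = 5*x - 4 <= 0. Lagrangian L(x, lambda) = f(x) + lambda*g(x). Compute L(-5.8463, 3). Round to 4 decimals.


Step 1: Evaluate f(x).
f(-5.8463) = 7*(-5.8463)^2 + 11*(-5.8463) - 3 = 171.9453
Step 2: Evaluate g(x).
g(-5.8463) = 5*-5.8463 - 4 = -33.2315
Step 3: Compute Lagrangian.
L = 171.9453 + 3*-33.2315 = 72.2508


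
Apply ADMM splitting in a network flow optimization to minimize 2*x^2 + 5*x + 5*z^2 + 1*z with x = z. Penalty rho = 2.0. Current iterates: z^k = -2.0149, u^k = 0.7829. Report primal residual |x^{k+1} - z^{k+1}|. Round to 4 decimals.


ADMM iteration with rho = 2.0, z^k = -2.0149, u^k = 0.7829
Step 1: x-update.
Minimize 2*x^2 + 5*x + (2.0/2)*(x + 2.0149 + 0.7829)^2
FOC: (2*2 + 2.0)*x = -5 + 2.0*(-2.0149 - 0.7829)
x^{k+1} = -1.7659
Step 2: z-update.
Minimize 5*z^2 + 1*z + (2.0/2)*(-1.7659 - z + 0.7829)^2
FOC: (2*5 + 2.0)*z = -1 + 2.0*(-1.7659 + 0.7829)
z^{k+1} = -0.2472
Step 3: u-update.
u^{k+1} = 0.7829 - 1.7659 + 0.2472 = -0.7359
Step 4: Primal residual = |-1.7659 + 0.2472| = 1.5188


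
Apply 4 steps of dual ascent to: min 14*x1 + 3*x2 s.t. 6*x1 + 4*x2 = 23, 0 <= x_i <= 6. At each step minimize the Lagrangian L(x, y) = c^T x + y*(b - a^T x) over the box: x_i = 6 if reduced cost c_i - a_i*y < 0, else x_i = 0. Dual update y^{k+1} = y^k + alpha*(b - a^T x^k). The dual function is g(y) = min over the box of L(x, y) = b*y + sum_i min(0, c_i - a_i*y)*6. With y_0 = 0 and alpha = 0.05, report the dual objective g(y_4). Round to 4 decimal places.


Dual ascent for LP: min 14*x1 + 3*x2, 6*x1 + 4*x2 = 23, 0 <= x_i <= 6
Step 1: y^k = 0.0, reduced costs: (14.0, 3.0)
  x^k = (0.0, 0.0), subgradient = b - a^T x = 23.0
  y^{k+1} = 0.0 + 0.05*23.0 = 1.15
Step 2: y^k = 1.15, reduced costs: (7.1, -1.6)
  x^k = (0.0, 6.0), subgradient = b - a^T x = -1.0
  y^{k+1} = 1.15 + 0.05*-1.0 = 1.1
Step 3: y^k = 1.1, reduced costs: (7.4, -1.4)
  x^k = (0.0, 6.0), subgradient = b - a^T x = -1.0
  y^{k+1} = 1.1 + 0.05*-1.0 = 1.05
Step 4: y^k = 1.05, reduced costs: (7.7, -1.2)
  x^k = (0.0, 6.0), subgradient = b - a^T x = -1.0
  y^{k+1} = 1.05 + 0.05*-1.0 = 1.0
Dual objective at y_4 = 1.0: reduced costs (8.0, -1.0), box minimizer x = (0.0, 6.0)
g(y_4) = b*y + (c1 - a1*y)*x1 + (c2 - a2*y)*x2 = 23*1.0 + 8.0*0.0 + (-1.0)*6.0 = 23.0 + 0.0 - 6.0 = 17.0


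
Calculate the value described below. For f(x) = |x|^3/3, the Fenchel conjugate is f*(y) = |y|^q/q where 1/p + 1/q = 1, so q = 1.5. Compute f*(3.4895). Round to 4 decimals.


The conjugate exponent q satisfies 1/p + 1/q = 1.
p = 3, so q = 3/(3 - 1) = 1.5
|y|^q = 3.4895^1.5 = 6.5185
f*(3.4895) = 6.5185 / 1.5 = 4.3456


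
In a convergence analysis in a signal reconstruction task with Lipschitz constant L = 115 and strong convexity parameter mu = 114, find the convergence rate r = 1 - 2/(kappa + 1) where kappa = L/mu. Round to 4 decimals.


Step 1: Compute the condition number.
kappa = L/mu = 115/114 = 1.0088
Step 2: Compute the convergence rate.
r = 1 - 2/(kappa + 1) = 1 - 2*mu/(L + mu) = (L - mu)/(L + mu) = 1/229 = 0.0044


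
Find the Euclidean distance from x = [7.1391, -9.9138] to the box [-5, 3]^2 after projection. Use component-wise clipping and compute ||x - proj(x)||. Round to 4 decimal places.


Project each component onto [-5, 3].
clip(7.1391) = 3.0, clip(-9.9138) = -5.0
Projection = [3.0, -5.0]
Squared diffs: [17.1321, 24.1454]
Distance = sqrt(41.2775) = 6.4248


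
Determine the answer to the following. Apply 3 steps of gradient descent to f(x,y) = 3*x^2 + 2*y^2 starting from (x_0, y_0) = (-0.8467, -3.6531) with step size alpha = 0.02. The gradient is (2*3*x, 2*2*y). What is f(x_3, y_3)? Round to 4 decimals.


Gradient descent on f(x,y) = 3*x^2 + 2*y^2.
Starting point: (-0.8467, -3.6531), alpha = 0.02
Step 1: grad_x = 2*3*-0.8467 = -5.0802, grad_y = 2*2*-3.6531 = -14.6124
  x_1 = -0.8467 - 0.02*-5.0802 = -0.7451
  y_1 = -3.6531 - 0.02*-14.6124 = -3.3609
Step 2: grad_x = 2*3*-0.7451 = -4.4706, grad_y = 2*2*-3.3609 = -13.4434
  x_2 = -0.7451 - 0.02*-4.4706 = -0.6557
  y_2 = -3.3609 - 0.02*-13.4434 = -3.092
Step 3: grad_x = 2*3*-0.6557 = -3.9341, grad_y = 2*2*-3.092 = -12.3679
  x_3 = -0.6557 - 0.02*-3.9341 = -0.577
  y_3 = -3.092 - 0.02*-12.3679 = -2.8446
f(-0.577, -2.8446) = 3*(-0.577)^2 + 2*(-2.8446)^2 = 17.1826


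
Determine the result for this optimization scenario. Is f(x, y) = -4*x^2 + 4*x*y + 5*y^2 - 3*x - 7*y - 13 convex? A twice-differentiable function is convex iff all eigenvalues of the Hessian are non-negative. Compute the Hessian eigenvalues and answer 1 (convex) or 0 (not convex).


The Hessian of f(x,y) = -4*x^2 + 4*x*y + 5*y^2 - 3*x - 7*y - 13 is:
H = [[-8, 4], [4, 10]]
Trace = -8 + 10 = 2
Determinant = -8*10 - (4)^2 = -96
Discriminant = (2)^2 - 4*-96 = 388.0
Eigenvalues: lambda_1 = -8.8489, lambda_2 = 10.8489
The function is not convex.

0


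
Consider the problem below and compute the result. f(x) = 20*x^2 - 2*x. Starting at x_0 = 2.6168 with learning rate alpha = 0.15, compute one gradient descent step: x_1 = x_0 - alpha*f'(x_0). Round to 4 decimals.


We compute the gradient at x_0 and apply the update.
f'(x) = 40*x - 2
f'(2.6168) = 40*2.6168 - 2 = 102.672
x_1 = 2.6168 - 0.15*102.672 = -12.784


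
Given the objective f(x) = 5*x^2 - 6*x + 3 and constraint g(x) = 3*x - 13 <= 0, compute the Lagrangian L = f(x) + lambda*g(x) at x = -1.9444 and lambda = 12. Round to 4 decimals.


Step 1: Evaluate f(x).
f(-1.9444) = 5*(-1.9444)^2 - 6*(-1.9444) + 3 = 33.5699
Step 2: Evaluate g(x).
g(-1.9444) = 3*-1.9444 - 13 = -18.8332
Step 3: Compute Lagrangian.
L = 33.5699 + 12*-18.8332 = -192.4285


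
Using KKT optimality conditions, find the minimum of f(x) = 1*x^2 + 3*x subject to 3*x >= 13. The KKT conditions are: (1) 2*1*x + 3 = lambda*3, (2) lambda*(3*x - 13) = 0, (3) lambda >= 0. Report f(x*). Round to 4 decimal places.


Step 1: Try lambda = 0 (constraint inactive).
x_unc = -3/(2*1) = -1.5
Check: 3*-1.5 = -4.5 < 13 -- violated!
Step 2: Constraint must be active: 3*x = 13
x* = 13/3 = 4.3333 (rounded; the exact value 13/3 is used below)
lambda = (2*1*(13/3) + 3)/3 = 3.8889
Step 3: Compute optimal value.
f(x*) = 1*(13/3)^2 + 3*(13/3) = 31.7778


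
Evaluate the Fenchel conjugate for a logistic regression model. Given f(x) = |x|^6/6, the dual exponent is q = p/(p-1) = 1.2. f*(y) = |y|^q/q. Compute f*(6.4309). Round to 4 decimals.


The conjugate exponent q satisfies 1/p + 1/q = 1.
p = 6, so q = 6/(6 - 1) = 1.2
|y|^q = 6.4309^1.2 = 9.331
f*(6.4309) = 9.331 / 1.2 = 7.7758


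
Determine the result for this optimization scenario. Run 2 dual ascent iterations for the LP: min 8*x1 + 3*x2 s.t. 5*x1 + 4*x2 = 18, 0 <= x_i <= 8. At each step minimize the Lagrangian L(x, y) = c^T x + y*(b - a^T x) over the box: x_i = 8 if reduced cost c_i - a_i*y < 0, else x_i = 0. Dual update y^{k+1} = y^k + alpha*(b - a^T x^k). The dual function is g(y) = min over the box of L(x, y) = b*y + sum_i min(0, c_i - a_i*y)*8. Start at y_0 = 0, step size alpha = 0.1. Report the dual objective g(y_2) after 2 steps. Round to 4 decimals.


Dual ascent for LP: min 8*x1 + 3*x2, 5*x1 + 4*x2 = 18, 0 <= x_i <= 8
Step 1: y^k = 0.0, reduced costs: (8.0, 3.0)
  x^k = (0.0, 0.0), subgradient = b - a^T x = 18.0
  y^{k+1} = 0.0 + 0.1*18.0 = 1.8
Step 2: y^k = 1.8, reduced costs: (-1.0, -4.2)
  x^k = (8.0, 8.0), subgradient = b - a^T x = -54.0
  y^{k+1} = 1.8 + 0.1*-54.0 = -3.6
Dual objective at y_2 = -3.6: reduced costs (26.0, 17.4), box minimizer x = (0.0, 0.0)
g(y_2) = b*y + (c1 - a1*y)*x1 + (c2 - a2*y)*x2 = 18*(-3.6) + 26.0*0.0 + 17.4*0.0 = -64.8 + 0.0 + 0.0 = -64.8


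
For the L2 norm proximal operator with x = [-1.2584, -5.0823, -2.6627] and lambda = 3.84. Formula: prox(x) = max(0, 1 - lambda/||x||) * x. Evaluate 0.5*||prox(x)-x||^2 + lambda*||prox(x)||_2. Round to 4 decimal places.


Step 1: Compute ||x||.
||x|| = 5.874
Step 2: Compute scaling factor.
scale = max(0, 1 - 3.84/5.874) = 0.3463
Step 3: prox(x) = [-0.4357, -1.7598, -0.922]
||prox(x)|| = 2.034
Step 4: Proximal objective.
0.5*||prox-x||^2 = 7.3728
lambda*||prox|| = 7.8106
Total = 15.1832


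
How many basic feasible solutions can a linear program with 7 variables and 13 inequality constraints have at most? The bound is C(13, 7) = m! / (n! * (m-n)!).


Each vertex corresponds to some choice of n active constraints out of m, so the number of vertices is at most C(m, n) = m! / (n!(m-n)!).
m = 13, n = 7
Numerator: 13 * 12 * 11 * 10 * 9 * 8 * 7
Denominator: 7! = 5040
C(13, 7) = 1716


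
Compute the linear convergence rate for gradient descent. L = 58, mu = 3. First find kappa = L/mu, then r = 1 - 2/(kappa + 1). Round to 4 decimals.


Step 1: Compute the condition number.
kappa = L/mu = 58/3 = 19.3333
Step 2: Compute the convergence rate.
r = 1 - 2/(kappa + 1) = 1 - 2*mu/(L + mu) = (L - mu)/(L + mu) = 55/61 = 0.9016


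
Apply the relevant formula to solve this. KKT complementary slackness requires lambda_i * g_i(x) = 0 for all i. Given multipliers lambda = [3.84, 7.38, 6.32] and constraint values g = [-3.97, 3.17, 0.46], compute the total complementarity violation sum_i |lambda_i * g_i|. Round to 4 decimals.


KKT complementary slackness check:
lambda_1 * g_1 = 3.84 * -3.97 = -15.2448
lambda_2 * g_2 = 7.38 * 3.17 = 23.3946
lambda_3 * g_3 = 6.32 * 0.46 = 2.9072
Total violation = 15.2448 + 23.3946 + 2.9072 = 41.5466


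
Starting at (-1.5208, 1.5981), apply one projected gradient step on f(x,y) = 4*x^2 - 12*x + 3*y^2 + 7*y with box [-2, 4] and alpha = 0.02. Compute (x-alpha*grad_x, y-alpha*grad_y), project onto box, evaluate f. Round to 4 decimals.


Step 1: Compute gradient at (-1.5208, 1.5981).
grad_x = 2*4*-1.5208 - 12 = -24.1664
grad_y = 2*3*1.5981 + 7 = 16.5886
Step 2: Gradient step.
x_raw = -1.5208 - 0.02*-24.1664 = -1.0375
y_raw = 1.5981 - 0.02*16.5886 = 1.2663
Step 3: Project onto [-2, 4].
x_proj = clip(-1.0375) = -1.0375
y_proj = clip(1.2663) = 1.2663
Step 4: Evaluate f.
f(-1.0375, 1.2663) = 30.4301


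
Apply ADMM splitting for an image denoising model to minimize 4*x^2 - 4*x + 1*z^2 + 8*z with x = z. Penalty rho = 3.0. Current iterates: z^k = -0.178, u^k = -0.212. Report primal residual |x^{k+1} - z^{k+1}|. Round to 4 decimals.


ADMM iteration with rho = 3.0, z^k = -0.178, u^k = -0.212
Step 1: x-update.
Minimize 4*x^2 - 4*x + (3.0/2)*(x + 0.178 - 0.212)^2
FOC: (2*4 + 3.0)*x = 4 + 3.0*(-0.178 + 0.212)
x^{k+1} = 0.3729
Step 2: z-update.
Minimize 1*z^2 + 8*z + (3.0/2)*(0.3729 - z - 0.212)^2
FOC: (2*1 + 3.0)*z = -8 + 3.0*(0.3729 - 0.212)
z^{k+1} = -1.5035
Step 3: u-update.
u^{k+1} = -0.212 + 0.3729 + 1.5035 = 1.6644
Step 4: Primal residual = |0.3729 + 1.5035| = 1.8764


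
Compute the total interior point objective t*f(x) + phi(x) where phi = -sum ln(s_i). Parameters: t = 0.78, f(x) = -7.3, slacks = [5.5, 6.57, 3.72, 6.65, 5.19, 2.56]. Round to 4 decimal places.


Step 1: Compute log-barrier.
ln values: [1.7047, 1.8825, 1.3137, 1.8946, 1.6467, 0.94]
phi = -(1.7047 + 1.8825 + 1.3137 + 1.8946 + 1.6467 + 0.94) = -9.3823
Step 2: Compute augmented objective.
t*f(x) = 0.78*-7.3 = -5.694
Total = -5.694 - 9.3823 = -15.0763


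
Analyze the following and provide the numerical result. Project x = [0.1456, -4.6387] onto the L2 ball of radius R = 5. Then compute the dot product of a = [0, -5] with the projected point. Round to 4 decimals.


Step 1: Compute ||x|| (intermediates to 6 decimals).
||x|| = sqrt(0.1456^2 + (-4.6387)^2) = 4.640984
Step 2: Project.
Since ||x|| <= R, proj = x (no scaling needed).
proj(x) = [0.1456, -4.6387]
Step 3: Dot product.
a^T * proj(x) = 0*0.1456 - 5*(-4.6387) = 23.1935


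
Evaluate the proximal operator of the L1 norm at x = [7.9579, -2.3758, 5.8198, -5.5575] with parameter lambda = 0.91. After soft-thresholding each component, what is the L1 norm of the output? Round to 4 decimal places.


Soft-thresholding with lambda = 0.91:
prox(7.9579) = sign(7.9579)*max(|7.9579| - 0.91, 0) = 7.0479
prox(-2.3758) = sign(-2.3758)*max(|-2.3758| - 0.91, 0) = -1.4658
prox(5.8198) = sign(5.8198)*max(|5.8198| - 0.91, 0) = 4.9098
prox(-5.5575) = sign(-5.5575)*max(|-5.5575| - 0.91, 0) = -4.6475
prox(x) = [7.0479, -1.4658, 4.9098, -4.6475]
||prox(x)||_1 = 7.0479 + 1.4658 + 4.9098 + 4.6475 = 18.071


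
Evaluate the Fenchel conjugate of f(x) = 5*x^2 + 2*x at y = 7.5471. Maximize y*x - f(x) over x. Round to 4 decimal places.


f*(y) = sup_x {y*x - a*x^2 - b*x} = sup_x {(y-b)*x - a*x^2}
FOC: (y - b) - 2a*x = 0 => x* = (y - b)/(2a)
x* = (7.5471 - 2)/(2*5) = 0.5547
f*(7.5471) = (y-b)^2/(4a) = (7.5471 - 2)^2/(4*5)
= 30.7703/20 = 1.5385


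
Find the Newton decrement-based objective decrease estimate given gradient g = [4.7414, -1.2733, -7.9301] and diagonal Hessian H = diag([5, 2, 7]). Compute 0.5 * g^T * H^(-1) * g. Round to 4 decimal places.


Step 1: H is diagonal, so H^(-1) * g = [0.9483, -0.6367, -1.1329].
Step 2: g^T H^(-1) g = sum_i g_i^2 / H_ii
  = (4.7414)^2/5 + (-1.2733)^2/2 + (-7.9301)^2/7
  = 4.4962 + 0.8106 + 8.9838 = 14.2906
Step 3: Objective decrease = 0.5 * g^T H^(-1) g = 7.1453


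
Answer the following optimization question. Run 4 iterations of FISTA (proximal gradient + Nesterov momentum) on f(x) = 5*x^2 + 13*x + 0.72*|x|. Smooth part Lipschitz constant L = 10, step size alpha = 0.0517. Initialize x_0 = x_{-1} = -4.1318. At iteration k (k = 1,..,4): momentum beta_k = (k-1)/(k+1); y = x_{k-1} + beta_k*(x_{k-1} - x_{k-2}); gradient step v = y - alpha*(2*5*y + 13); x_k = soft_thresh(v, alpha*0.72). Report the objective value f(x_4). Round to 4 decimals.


FISTA on f(x) = 5*x^2 + 13*x + 0.72*|x|
L = 10, alpha = 0.0517
Iteration 1: beta = 0.0, y = -4.1318 + 0.0*(-4.1318 + 4.1318) = -4.1318
  grad(y) = -28.318, v = y - alpha*grad = -2.6678
  prox(v) = soft_thresh(-2.6678, 0.0372) = -2.6305
Iteration 2: beta = 0.3333, y = -2.6305 + 0.3333*(-2.6305 + 4.1318) = -2.1301
  grad(y) = -8.3011, v = y - alpha*grad = -1.7009
  prox(v) = soft_thresh(-1.7009, 0.0372) = -1.6637
Iteration 3: beta = 0.5, y = -1.6637 + 0.5*(-1.6637 + 2.6305) = -1.1803
  grad(y) = 1.1969, v = y - alpha*grad = -1.2422
  prox(v) = soft_thresh(-1.2422, 0.0372) = -1.205
Iteration 4: beta = 0.6, y = -1.205 + 0.6*(-1.205 + 1.6637) = -0.9297
  grad(y) = 3.7028, v = y - alpha*grad = -1.1212
  prox(v) = soft_thresh(-1.1212, 0.0372) = -1.0839
f(x_4) = 5*(-1.0839)^2 + 13*(-1.0839) + 0.72*|-1.0839| = -7.4361


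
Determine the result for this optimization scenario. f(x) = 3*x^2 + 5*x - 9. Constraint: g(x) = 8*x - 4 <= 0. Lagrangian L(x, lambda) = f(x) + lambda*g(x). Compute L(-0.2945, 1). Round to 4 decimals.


Step 1: Evaluate f(x).
f(-0.2945) = 3*(-0.2945)^2 + 5*(-0.2945) - 9 = -10.2123
Step 2: Evaluate g(x).
g(-0.2945) = 8*-0.2945 - 4 = -6.356
Step 3: Compute Lagrangian.
L = -10.2123 + 1*-6.356 = -16.5683


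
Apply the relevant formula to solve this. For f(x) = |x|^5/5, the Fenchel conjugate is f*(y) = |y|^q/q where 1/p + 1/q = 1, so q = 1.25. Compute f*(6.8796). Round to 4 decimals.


The conjugate exponent q satisfies 1/p + 1/q = 1.
p = 5, so q = 5/(5 - 1) = 1.25
|y|^q = 6.8796^1.25 = 11.1418
f*(6.8796) = 11.1418 / 1.25 = 8.9134


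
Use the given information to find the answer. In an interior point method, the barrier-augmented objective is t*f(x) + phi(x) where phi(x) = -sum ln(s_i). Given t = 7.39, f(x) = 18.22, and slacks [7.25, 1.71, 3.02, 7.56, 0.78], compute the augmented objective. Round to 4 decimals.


Step 1: Compute log-barrier.
ln values: [1.981, 0.5365, 1.1053, 2.0229, -0.2485]
phi = -(1.981 + 0.5365 + 1.1053 + 2.0229 - 0.2485) = -5.3972
Step 2: Compute augmented objective.
t*f(x) = 7.39*18.22 = 134.6458
Total = 134.6458 - 5.3972 = 129.2486


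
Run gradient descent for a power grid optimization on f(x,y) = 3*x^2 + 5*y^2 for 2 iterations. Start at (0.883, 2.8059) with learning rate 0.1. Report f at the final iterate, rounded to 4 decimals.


Gradient descent on f(x,y) = 3*x^2 + 5*y^2.
Starting point: (0.883, 2.8059), alpha = 0.1
Step 1: grad_x = 2*3*0.883 = 5.298, grad_y = 2*5*2.8059 = 28.059
  x_1 = 0.883 - 0.1*5.298 = 0.3532
  y_1 = 2.8059 - 0.1*28.059 = 0.0
Step 2: grad_x = 2*3*0.3532 = 2.1192, grad_y = 2*5*0.0 = 0.0
  x_2 = 0.3532 - 0.1*2.1192 = 0.1413
  y_2 = 0.0 - 0.1*0.0 = 0.0
f(0.1413, 0.0) = 3*0.1413^2 + 5*0.0^2 = 0.0599


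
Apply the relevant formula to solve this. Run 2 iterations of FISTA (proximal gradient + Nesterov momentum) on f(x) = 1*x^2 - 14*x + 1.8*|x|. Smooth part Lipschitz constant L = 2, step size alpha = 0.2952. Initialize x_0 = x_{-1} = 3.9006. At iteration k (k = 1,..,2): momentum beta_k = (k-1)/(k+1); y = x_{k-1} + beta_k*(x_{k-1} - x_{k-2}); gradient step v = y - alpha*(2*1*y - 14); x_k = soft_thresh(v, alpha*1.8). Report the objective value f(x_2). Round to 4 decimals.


FISTA on f(x) = 1*x^2 - 14*x + 1.8*|x|
L = 2, alpha = 0.2952
Iteration 1: beta = 0.0, y = 3.9006 + 0.0*(3.9006 - 3.9006) = 3.9006
  grad(y) = -6.1988, v = y - alpha*grad = 5.7305
  prox(v) = soft_thresh(5.7305, 0.5314) = 5.1991
Iteration 2: beta = 0.3333, y = 5.1991 + 0.3333*(5.1991 - 3.9006) = 5.632
  grad(y) = -2.7361, v = y - alpha*grad = 6.4397
  prox(v) = soft_thresh(6.4397, 0.5314) = 5.9083
f(x_2) = 1*5.9083^2 - 14*5.9083 + 1.8*|5.9083| = -37.1732


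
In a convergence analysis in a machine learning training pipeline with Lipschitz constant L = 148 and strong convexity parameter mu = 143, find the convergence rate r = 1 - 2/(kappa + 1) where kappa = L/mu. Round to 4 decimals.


Step 1: Compute the condition number.
kappa = L/mu = 148/143 = 1.035
Step 2: Compute the convergence rate.
r = 1 - 2/(kappa + 1) = 1 - 2*mu/(L + mu) = (L - mu)/(L + mu) = 5/291 = 0.0172


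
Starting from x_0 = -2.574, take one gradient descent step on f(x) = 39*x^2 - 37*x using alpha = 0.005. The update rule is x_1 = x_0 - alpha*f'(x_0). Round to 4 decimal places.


We compute the gradient at x_0 and apply the update.
f'(x) = 78*x - 37
f'(-2.574) = 78*-2.574 - 37 = -237.772
x_1 = -2.574 - 0.005*-237.772 = -1.3851


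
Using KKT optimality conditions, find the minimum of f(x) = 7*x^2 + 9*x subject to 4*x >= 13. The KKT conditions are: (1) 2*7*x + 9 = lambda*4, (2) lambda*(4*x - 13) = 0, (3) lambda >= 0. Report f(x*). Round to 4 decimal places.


Step 1: Try lambda = 0 (constraint inactive).
x_unc = -9/(2*7) = -0.6429
Check: 4*-0.6429 = -2.5716 < 13 -- violated!
Step 2: Constraint must be active: 4*x = 13
x* = 13/4 = 3.25
lambda = (2*7*3.25 + 9)/4 = 13.625
Step 3: Compute optimal value.
f(x*) = 7*3.25^2 + 9*3.25 = 103.1875


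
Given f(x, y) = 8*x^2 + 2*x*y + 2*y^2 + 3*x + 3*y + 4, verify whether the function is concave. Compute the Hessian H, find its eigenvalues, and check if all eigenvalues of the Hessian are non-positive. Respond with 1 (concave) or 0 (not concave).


The Hessian of f(x,y) = 8*x^2 + 2*x*y + 2*y^2 + 3*x + 3*y + 4 is:
H = [[16, 2], [2, 4]]
Trace = 16 + 4 = 20
Determinant = 16*4 - (2)^2 = 60
Discriminant = (20)^2 - 4*60 = 160.0
Eigenvalues: lambda_1 = 3.6754, lambda_2 = 16.3246
The function is not concave.

0


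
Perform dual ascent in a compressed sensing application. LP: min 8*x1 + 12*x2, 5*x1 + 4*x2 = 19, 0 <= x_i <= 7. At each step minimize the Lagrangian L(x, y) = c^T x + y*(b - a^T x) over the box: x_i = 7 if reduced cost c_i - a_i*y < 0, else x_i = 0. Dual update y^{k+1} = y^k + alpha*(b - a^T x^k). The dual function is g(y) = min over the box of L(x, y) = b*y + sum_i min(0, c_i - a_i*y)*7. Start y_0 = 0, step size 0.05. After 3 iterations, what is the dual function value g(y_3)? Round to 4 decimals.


Dual ascent for LP: min 8*x1 + 12*x2, 5*x1 + 4*x2 = 19, 0 <= x_i <= 7
Step 1: y^k = 0.0, reduced costs: (8.0, 12.0)
  x^k = (0.0, 0.0), subgradient = b - a^T x = 19.0
  y^{k+1} = 0.0 + 0.05*19.0 = 0.95
Step 2: y^k = 0.95, reduced costs: (3.25, 8.2)
  x^k = (0.0, 0.0), subgradient = b - a^T x = 19.0
  y^{k+1} = 0.95 + 0.05*19.0 = 1.9
Step 3: y^k = 1.9, reduced costs: (-1.5, 4.4)
  x^k = (7.0, 0.0), subgradient = b - a^T x = -16.0
  y^{k+1} = 1.9 + 0.05*-16.0 = 1.1
Dual objective at y_3 = 1.1: reduced costs (2.5, 7.6), box minimizer x = (0.0, 0.0)
g(y_3) = b*y + (c1 - a1*y)*x1 + (c2 - a2*y)*x2 = 19*1.1 + 2.5*0.0 + 7.6*0.0 = 20.9 + 0.0 + 0.0 = 20.9


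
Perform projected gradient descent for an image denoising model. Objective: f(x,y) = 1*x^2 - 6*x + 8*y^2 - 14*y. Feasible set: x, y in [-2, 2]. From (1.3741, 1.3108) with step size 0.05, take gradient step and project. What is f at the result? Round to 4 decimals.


Step 1: Compute gradient at (1.3741, 1.3108).
grad_x = 2*1*1.3741 - 6 = -3.2518
grad_y = 2*8*1.3108 - 14 = 6.9728
Step 2: Gradient step.
x_raw = 1.3741 - 0.05*-3.2518 = 1.5367
y_raw = 1.3108 - 0.05*6.9728 = 0.9622
Step 3: Project onto [-2, 2].
x_proj = clip(1.5367) = 1.5367
y_proj = clip(0.9622) = 0.9622
Step 4: Evaluate f.
f(1.5367, 0.9622) = -12.9229


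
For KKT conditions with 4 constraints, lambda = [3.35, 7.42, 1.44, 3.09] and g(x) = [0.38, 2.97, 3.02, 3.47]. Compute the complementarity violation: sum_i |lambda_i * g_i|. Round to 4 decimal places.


KKT complementary slackness check:
lambda_1 * g_1 = 3.35 * 0.38 = 1.273
lambda_2 * g_2 = 7.42 * 2.97 = 22.0374
lambda_3 * g_3 = 1.44 * 3.02 = 4.3488
lambda_4 * g_4 = 3.09 * 3.47 = 10.7223
Total violation = 1.273 + 22.0374 + 4.3488 + 10.7223 = 38.3815


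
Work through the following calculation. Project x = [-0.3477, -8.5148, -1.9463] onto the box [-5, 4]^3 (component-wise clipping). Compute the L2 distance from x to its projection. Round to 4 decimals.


Project each component onto [-5, 4].
clip(-0.3477) = -0.3477, clip(-8.5148) = -5.0, clip(-1.9463) = -1.9463
Projection = [-0.3477, -5.0, -1.9463]
Squared diffs: [0.0, 12.3538, 0.0]
Distance = sqrt(12.3538) = 3.5148


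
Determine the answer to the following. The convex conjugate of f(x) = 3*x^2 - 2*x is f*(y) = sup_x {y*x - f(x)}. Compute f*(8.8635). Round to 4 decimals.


f*(y) = sup_x {y*x - a*x^2 - b*x} = sup_x {(y-b)*x - a*x^2}
FOC: (y - b) - 2a*x = 0 => x* = (y - b)/(2a)
x* = (8.8635 + 2)/(2*3) = 1.8106
f*(8.8635) = (y-b)^2/(4a) = (8.8635 + 2)^2/(4*3)
= 118.0156/12 = 9.8346


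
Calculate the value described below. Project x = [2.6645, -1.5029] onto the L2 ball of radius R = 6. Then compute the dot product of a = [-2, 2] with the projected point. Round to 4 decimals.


Step 1: Compute ||x|| (intermediates to 6 decimals).
||x|| = sqrt(2.6645^2 + (-1.5029)^2) = 3.059129
Step 2: Project.
Since ||x|| <= R, proj = x (no scaling needed).
proj(x) = [2.6645, -1.5029]
Step 3: Dot product.
a^T * proj(x) = -2*2.6645 + 2*(-1.5029) = -8.3348


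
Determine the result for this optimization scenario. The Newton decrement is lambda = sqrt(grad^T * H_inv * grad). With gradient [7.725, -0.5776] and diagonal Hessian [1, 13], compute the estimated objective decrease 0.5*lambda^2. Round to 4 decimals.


Step 1: H is diagonal, so H^(-1) * g = [7.725, -0.0444].
Step 2: g^T H^(-1) g = sum_i g_i^2 / H_ii
  = (7.725)^2/1 + (-0.5776)^2/13
  = 59.6756 + 0.0257 = 59.7013
Step 3: Objective decrease = 0.5 * g^T H^(-1) g = 29.8506


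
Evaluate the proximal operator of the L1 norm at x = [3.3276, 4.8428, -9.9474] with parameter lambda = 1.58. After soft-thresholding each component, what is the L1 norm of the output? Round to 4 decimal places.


Soft-thresholding with lambda = 1.58:
prox(3.3276) = sign(3.3276)*max(|3.3276| - 1.58, 0) = 1.7476
prox(4.8428) = sign(4.8428)*max(|4.8428| - 1.58, 0) = 3.2628
prox(-9.9474) = sign(-9.9474)*max(|-9.9474| - 1.58, 0) = -8.3674
prox(x) = [1.7476, 3.2628, -8.3674]
||prox(x)||_1 = 1.7476 + 3.2628 + 8.3674 = 13.3778


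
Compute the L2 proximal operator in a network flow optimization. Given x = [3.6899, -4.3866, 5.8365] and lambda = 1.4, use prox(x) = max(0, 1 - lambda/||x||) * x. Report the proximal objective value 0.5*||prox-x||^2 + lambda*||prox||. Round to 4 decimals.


Step 1: Compute ||x||.
||x|| = 8.1806
Step 2: Compute scaling factor.
scale = max(0, 1 - 1.4/8.1806) = 0.8289
Step 3: prox(x) = [3.0584, -3.6359, 4.8377]
||prox(x)|| = 6.7806
Step 4: Proximal objective.
0.5*||prox-x||^2 = 0.98
lambda*||prox|| = 9.4928
Total = 10.4729


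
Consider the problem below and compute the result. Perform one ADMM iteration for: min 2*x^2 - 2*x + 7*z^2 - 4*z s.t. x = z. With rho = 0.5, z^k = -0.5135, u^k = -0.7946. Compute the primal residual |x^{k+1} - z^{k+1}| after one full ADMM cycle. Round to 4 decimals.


ADMM iteration with rho = 0.5, z^k = -0.5135, u^k = -0.7946
Step 1: x-update.
Minimize 2*x^2 - 2*x + (0.5/2)*(x + 0.5135 - 0.7946)^2
FOC: (2*2 + 0.5)*x = 2 + 0.5*(-0.5135 + 0.7946)
x^{k+1} = 0.4757
Step 2: z-update.
Minimize 7*z^2 - 4*z + (0.5/2)*(0.4757 - z - 0.7946)^2
FOC: (2*7 + 0.5)*z = 4 + 0.5*(0.4757 - 0.7946)
z^{k+1} = 0.2649
Step 3: u-update.
u^{k+1} = -0.7946 + 0.4757 - 0.2649 = -0.5838
Step 4: Primal residual = |0.4757 - 0.2649| = 0.2108


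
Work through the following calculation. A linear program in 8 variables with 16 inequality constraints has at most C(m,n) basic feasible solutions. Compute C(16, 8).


Each vertex corresponds to some choice of n active constraints out of m, so the number of vertices is at most C(m, n) = m! / (n!(m-n)!).
m = 16, n = 8
Numerator: 16 * 15 * 14 * 13 * 12 * 11 * 10 * 9
Denominator: 8! = 40320
C(16, 8) = 12870
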